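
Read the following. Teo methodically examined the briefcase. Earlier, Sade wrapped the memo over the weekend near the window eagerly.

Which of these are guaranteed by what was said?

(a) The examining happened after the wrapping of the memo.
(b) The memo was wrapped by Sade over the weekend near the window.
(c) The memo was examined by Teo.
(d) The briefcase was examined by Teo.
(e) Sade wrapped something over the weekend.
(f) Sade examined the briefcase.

(a) Entailed — the narrative places the wrapping before the examining.
(b) Entailed — dropping 'eagerly' leaves a sub-description the original still satisfies.
(c) Not entailed — Teo examined the briefcase, not the memo; the memo belongs to the wrapping event.
(d) Entailed — this follows by dropping conjuncts from the examining event's description.
(e) Entailed — every conjunct here is already in the original wrapping event.
(f) Not entailed — the passage has Teo examining the briefcase, not Sade.

(a), (b), (d), (e)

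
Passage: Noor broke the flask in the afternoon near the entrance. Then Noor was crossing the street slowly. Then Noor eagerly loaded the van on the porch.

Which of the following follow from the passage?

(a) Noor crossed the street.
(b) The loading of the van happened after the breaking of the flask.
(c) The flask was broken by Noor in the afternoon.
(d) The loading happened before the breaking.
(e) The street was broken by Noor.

(a) Not entailed — 'was crossing' is progressive on an accomplishment; it does not entail the completed 'crossed'.
(b) Entailed — the narrative places the breaking before the loading.
(c) Entailed — every conjunct here is already in the original breaking event.
(d) Not entailed — the narrative places the breaking before the loading, not after.
(e) Not entailed — Noor broke the flask, not the street; the street belongs to the crossing event.

(b), (c)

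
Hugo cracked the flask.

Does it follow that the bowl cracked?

Nothing is said about any bowl; only the flask is affected.

no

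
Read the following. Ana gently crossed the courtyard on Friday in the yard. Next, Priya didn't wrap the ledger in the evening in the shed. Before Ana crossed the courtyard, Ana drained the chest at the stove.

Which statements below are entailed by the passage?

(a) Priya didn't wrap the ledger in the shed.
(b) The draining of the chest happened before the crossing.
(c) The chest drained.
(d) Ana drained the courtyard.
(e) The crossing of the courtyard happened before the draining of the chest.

(b), (c)

(a) Not entailed — dropping 'in the evening' under negation is not valid — the original leaves open that Priya wrapped the ledger some other way.
(b) Entailed — the narrative places the draining before the crossing.
(c) Entailed — 'Ana drained the chest' is causative; it entails the inchoative 'the chest drained'.
(d) Not entailed — Ana drained the chest, not the courtyard; the courtyard belongs to the crossing event.
(e) Not entailed — the narrative places the draining before the crossing, not after.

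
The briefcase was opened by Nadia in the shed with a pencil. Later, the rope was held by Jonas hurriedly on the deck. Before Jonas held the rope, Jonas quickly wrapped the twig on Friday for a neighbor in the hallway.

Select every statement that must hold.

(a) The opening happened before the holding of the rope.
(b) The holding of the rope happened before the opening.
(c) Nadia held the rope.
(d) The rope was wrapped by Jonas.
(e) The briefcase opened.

(a), (e)

(a) Entailed — the narrative places the opening before the holding.
(b) Not entailed — the narrative places the opening before the holding, not after.
(c) Not entailed — the passage has Jonas holding the rope, not Nadia.
(d) Not entailed — Jonas wrapped the twig, not the rope; the rope belongs to the holding event.
(e) Entailed — 'Nadia opened the briefcase' is causative; it entails the inchoative 'the briefcase opened'.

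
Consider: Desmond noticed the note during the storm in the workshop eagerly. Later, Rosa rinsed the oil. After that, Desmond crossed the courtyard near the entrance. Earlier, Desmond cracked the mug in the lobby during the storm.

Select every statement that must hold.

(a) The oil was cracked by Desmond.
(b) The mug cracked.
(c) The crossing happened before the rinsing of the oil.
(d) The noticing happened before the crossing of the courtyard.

(a) Not entailed — Desmond cracked the mug, not the oil; the oil belongs to the rinsing event.
(b) Entailed — 'Desmond cracked the mug' is causative; it entails the inchoative 'the mug cracked'.
(c) Not entailed — the narrative places the rinsing before the crossing, not after.
(d) Entailed — the narrative places the noticing before the crossing.

(b), (d)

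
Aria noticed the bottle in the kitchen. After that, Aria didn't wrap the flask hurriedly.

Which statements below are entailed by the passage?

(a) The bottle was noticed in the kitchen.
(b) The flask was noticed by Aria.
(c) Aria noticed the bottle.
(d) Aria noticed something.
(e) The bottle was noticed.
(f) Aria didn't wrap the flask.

(a), (c), (d), (e)

(a) Entailed — generalizing the agent leaves a sub-description the original still satisfies.
(b) Not entailed — Aria noticed the bottle, not the flask; the flask belongs to the wrapping event.
(c) Entailed — dropping 'in the kitchen' leaves a sub-description the original still satisfies.
(d) Entailed — the original entails any weakening of itself; this just drops 'in the kitchen' and generalizes the patient.
(e) Entailed — this follows by dropping conjuncts from the noticing event's description.
(f) Not entailed — dropping 'hurriedly' under negation is not valid — the original leaves open that Aria wrapped the flask some other way.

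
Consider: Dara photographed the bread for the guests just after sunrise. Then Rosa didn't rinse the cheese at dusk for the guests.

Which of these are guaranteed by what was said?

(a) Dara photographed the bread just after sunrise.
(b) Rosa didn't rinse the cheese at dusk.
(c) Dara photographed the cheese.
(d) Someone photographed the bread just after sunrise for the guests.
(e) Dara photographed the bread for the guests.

(a) Entailed — this follows by dropping conjuncts from the photographing event's description.
(b) Not entailed — dropping 'for the guests' under negation is not valid — the original leaves open that Rosa rinsed the cheese some other way.
(c) Not entailed — Dara photographed the bread, not the cheese; the cheese belongs to the rinsing event.
(d) Entailed — the original entails any weakening of itself; this just generalizes the agent.
(e) Entailed — every conjunct here is already in the original photographing event.

(a), (d), (e)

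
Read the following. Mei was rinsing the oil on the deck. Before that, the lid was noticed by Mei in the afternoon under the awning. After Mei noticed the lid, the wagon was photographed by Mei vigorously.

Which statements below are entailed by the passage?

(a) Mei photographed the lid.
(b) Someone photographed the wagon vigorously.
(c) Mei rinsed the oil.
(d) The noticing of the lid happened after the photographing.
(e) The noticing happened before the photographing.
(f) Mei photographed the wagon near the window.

(b), (c), (e)

(a) Not entailed — Mei photographed the wagon, not the lid; the lid belongs to the noticing event.
(b) Entailed — the original entails any weakening of itself; this just generalizes the agent.
(c) Entailed — 'rinse' is an activity; 'was rinsing' entails that some rinsing happened, so 'rinsed' holds.
(d) Not entailed — the narrative places the noticing before the photographing, not after.
(e) Entailed — the narrative places the noticing before the photographing.
(f) Not entailed — 'near the window' adds information not in the original event.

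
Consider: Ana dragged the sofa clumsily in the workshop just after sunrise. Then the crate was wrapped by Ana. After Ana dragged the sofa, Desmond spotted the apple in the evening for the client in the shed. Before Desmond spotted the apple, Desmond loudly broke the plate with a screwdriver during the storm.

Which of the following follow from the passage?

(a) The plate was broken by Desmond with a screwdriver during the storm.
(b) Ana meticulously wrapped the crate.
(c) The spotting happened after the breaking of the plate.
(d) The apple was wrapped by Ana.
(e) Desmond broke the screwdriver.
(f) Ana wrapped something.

(a) Entailed — the original entails any weakening of itself; this just drops 'loudly'.
(b) Not entailed — 'meticulously' adds information not in the original event.
(c) Entailed — the narrative places the breaking before the spotting.
(d) Not entailed — Ana wrapped the crate, not the apple; the apple belongs to the spotting event.
(e) Not entailed — the screwdriver is the instrument, not what was broken.
(f) Entailed — every conjunct here is already in the original wrapping event.

(a), (c), (f)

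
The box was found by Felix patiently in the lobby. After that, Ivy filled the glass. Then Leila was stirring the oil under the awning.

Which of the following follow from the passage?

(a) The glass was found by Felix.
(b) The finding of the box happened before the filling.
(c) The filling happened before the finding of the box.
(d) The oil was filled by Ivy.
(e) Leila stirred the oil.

(b), (e)

(a) Not entailed — Felix found the box, not the glass; the glass belongs to the filling event.
(b) Entailed — the narrative places the finding before the filling.
(c) Not entailed — the narrative places the finding before the filling, not after.
(d) Not entailed — Ivy filled the glass, not the oil; the oil belongs to the stirring event.
(e) Entailed — 'stir' is an activity; 'was stirring' entails that some stirring happened, so 'stirred' holds.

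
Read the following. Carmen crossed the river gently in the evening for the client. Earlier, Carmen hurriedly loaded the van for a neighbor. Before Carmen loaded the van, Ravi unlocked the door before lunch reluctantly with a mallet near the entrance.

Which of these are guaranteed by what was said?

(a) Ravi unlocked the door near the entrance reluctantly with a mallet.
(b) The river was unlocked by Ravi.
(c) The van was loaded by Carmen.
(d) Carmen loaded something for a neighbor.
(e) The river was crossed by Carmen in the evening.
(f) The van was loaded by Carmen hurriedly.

(a) Entailed — the original entails any weakening of itself; this just drops 'before lunch'.
(b) Not entailed — Ravi unlocked the door, not the river; the river belongs to the crossing event.
(c) Entailed — dropping 'for a neighbor', 'hurriedly' leaves a sub-description the original still satisfies.
(d) Entailed — the original entails any weakening of itself; this just drops 'hurriedly' and generalizes the patient.
(e) Entailed — dropping 'for the client', 'gently' leaves a sub-description the original still satisfies.
(f) Entailed — dropping 'for a neighbor' leaves a sub-description the original still satisfies.

(a), (c), (d), (e), (f)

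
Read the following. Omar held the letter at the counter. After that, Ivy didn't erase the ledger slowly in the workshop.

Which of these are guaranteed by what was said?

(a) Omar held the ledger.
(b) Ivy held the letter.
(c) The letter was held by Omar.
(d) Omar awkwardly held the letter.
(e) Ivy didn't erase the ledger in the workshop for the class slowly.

(a) Not entailed — Omar held the letter, not the ledger; the ledger belongs to the erasing event.
(b) Not entailed — the passage has Omar holding the letter, not Ivy.
(c) Entailed — every conjunct here is already in the original holding event.
(d) Not entailed — 'awkwardly' adds information not in the original event.
(e) Entailed — under negation, adding a further restriction is entailed: if no such erasing event occurred, none occurred for the class either.

(c), (e)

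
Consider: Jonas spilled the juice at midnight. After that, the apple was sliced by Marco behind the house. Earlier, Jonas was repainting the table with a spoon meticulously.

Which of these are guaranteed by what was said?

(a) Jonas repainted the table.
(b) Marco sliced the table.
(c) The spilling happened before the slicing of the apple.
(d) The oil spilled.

(a) Not entailed — 'was repainting' is progressive on an accomplishment; it does not entail the completed 'repainted'.
(b) Not entailed — Marco sliced the apple, not the table; the table belongs to the repainting event.
(c) Entailed — the narrative places the spilling before the slicing.
(d) Not entailed — the juice is what spilled, not the oil.

(c)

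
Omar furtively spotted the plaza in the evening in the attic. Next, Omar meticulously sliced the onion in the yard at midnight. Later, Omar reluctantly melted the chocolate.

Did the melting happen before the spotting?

The narrative orders the spotting before the melting.

no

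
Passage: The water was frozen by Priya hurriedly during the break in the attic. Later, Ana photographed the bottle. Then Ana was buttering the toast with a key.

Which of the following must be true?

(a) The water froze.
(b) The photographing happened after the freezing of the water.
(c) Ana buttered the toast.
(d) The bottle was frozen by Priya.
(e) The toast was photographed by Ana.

(a) Entailed — 'Priya froze the water' is causative; it entails the inchoative 'the water froze'.
(b) Entailed — the narrative places the freezing before the photographing.
(c) Not entailed — 'was buttering' is progressive on an accomplishment; it does not entail the completed 'buttered'.
(d) Not entailed — Priya froze the water, not the bottle; the bottle belongs to the photographing event.
(e) Not entailed — Ana photographed the bottle, not the toast; the toast belongs to the buttering event.

(a), (b)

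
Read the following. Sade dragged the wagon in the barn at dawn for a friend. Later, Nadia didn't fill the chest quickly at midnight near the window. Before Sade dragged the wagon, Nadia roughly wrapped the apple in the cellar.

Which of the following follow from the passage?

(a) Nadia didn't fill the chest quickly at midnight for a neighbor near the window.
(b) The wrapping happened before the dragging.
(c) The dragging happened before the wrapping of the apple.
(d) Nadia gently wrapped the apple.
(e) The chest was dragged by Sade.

(a) Entailed — under negation, adding a further restriction is entailed: if no such filling event occurred, none occurred for a neighbor either.
(b) Entailed — the narrative places the wrapping before the dragging.
(c) Not entailed — the narrative places the wrapping before the dragging, not after.
(d) Not entailed — 'gently' adds a manner not in (and inconsistent with) the original.
(e) Not entailed — Sade dragged the wagon, not the chest; the chest belongs to the filling event.

(a), (b)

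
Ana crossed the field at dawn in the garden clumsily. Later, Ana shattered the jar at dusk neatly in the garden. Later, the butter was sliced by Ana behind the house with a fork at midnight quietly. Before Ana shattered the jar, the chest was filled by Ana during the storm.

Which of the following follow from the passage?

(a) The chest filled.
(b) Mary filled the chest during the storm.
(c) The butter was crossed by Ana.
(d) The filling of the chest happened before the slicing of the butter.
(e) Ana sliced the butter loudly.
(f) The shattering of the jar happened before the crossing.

(a), (d)

(a) Entailed — 'Ana filled the chest' is causative; it entails the inchoative 'the chest filled'.
(b) Not entailed — the passage has Ana filling the chest, not Mary.
(c) Not entailed — Ana crossed the field, not the butter; the butter belongs to the slicing event.
(d) Entailed — the narrative places the filling before the slicing.
(e) Not entailed — 'loudly' adds a manner not in (and inconsistent with) the original.
(f) Not entailed — the narrative places the crossing before the shattering, not after.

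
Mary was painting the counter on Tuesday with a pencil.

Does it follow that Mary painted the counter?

'was painting' is progressive; for an accomplishment like 'paint the counter', it doesn't entail completion.

no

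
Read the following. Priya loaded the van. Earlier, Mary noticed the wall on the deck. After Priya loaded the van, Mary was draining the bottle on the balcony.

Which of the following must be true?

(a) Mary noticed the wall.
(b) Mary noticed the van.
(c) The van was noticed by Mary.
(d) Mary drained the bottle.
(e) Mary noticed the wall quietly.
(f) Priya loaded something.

(a) Entailed — every conjunct here is already in the original noticing event.
(b) Not entailed — Mary noticed the wall, not the van; the van belongs to the loading event.
(c) Not entailed — Mary noticed the wall, not the van; the van belongs to the loading event.
(d) Not entailed — 'was draining' is progressive on an accomplishment; it does not entail the completed 'drained'.
(e) Not entailed — 'quietly' adds information not in the original event.
(f) Entailed — every conjunct here is already in the original loading event.

(a), (f)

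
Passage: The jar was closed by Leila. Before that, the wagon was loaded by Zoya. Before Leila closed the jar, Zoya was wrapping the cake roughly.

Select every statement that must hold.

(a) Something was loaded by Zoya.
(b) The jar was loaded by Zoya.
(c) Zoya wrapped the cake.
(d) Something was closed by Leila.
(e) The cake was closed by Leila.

(a), (d)

(a) Entailed — every conjunct here is already in the original loading event.
(b) Not entailed — Zoya loaded the wagon, not the jar; the jar belongs to the closing event.
(c) Not entailed — 'was wrapping' is progressive on an accomplishment; it does not entail the completed 'wrapped'.
(d) Entailed — the original entails any weakening of itself; this just generalizes the patient.
(e) Not entailed — Leila closed the jar, not the cake; the cake belongs to the wrapping event.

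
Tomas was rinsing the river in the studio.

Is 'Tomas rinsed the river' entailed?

'rinse' is atelic; if Tomas was rinsing the river, then Tomas rinsed the river (for some time).

yes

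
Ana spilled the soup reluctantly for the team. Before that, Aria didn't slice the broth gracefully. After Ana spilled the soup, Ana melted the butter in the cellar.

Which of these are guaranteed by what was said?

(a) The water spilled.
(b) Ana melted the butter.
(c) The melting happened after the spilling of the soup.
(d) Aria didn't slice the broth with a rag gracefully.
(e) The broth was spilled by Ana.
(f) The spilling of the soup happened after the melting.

(b), (c), (d)

(a) Not entailed — the soup is what spilled, not the water.
(b) Entailed — this follows by dropping conjuncts from the melting event's description.
(c) Entailed — the narrative places the spilling before the melting.
(d) Entailed — under negation, adding a further restriction is entailed: if no such slicing event occurred, none occurred with a rag either.
(e) Not entailed — Ana spilled the soup, not the broth; the broth belongs to the slicing event.
(f) Not entailed — the narrative places the spilling before the melting, not after.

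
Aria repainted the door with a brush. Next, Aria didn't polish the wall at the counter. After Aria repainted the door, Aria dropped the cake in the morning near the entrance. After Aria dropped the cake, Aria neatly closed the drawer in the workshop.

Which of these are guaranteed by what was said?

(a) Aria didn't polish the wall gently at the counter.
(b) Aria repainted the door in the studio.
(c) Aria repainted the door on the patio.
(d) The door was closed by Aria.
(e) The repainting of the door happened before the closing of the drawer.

(a) Entailed — under negation, adding a further restriction is entailed: if no such polishing event occurred, none occurred gently either.
(b) Not entailed — 'in the studio' adds information not in the original event.
(c) Not entailed — 'on the patio' adds information not in the original event.
(d) Not entailed — Aria closed the drawer, not the door; the door belongs to the repainting event.
(e) Entailed — the narrative places the repainting before the closing.

(a), (e)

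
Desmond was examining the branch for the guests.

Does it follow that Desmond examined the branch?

'examine' is atelic; if Desmond was examining the branch, then Desmond examined the branch (for some time).

yes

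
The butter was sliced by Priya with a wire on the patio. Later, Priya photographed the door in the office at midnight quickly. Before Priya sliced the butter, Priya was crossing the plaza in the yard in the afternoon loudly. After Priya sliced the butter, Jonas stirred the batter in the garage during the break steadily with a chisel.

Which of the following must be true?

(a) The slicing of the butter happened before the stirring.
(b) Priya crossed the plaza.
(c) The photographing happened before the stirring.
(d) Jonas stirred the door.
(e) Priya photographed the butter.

(a)

(a) Entailed — the narrative places the slicing before the stirring.
(b) Not entailed — 'was crossing' is progressive on an accomplishment; it does not entail the completed 'crossed'.
(c) Not entailed — the narrative doesn't order the photographing relative to the stirring.
(d) Not entailed — Jonas stirred the batter, not the door; the door belongs to the photographing event.
(e) Not entailed — Priya photographed the door, not the butter; the butter belongs to the slicing event.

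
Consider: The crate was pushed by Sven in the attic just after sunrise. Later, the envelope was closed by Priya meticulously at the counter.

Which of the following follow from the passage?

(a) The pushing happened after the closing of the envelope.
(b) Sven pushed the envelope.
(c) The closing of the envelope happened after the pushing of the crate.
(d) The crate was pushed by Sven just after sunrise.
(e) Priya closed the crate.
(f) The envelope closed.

(c), (d), (f)

(a) Not entailed — the narrative places the pushing before the closing, not after.
(b) Not entailed — Sven pushed the crate, not the envelope; the envelope belongs to the closing event.
(c) Entailed — the narrative places the pushing before the closing.
(d) Entailed — the original entails any weakening of itself; this just drops 'in the attic'.
(e) Not entailed — Priya closed the envelope, not the crate; the crate belongs to the pushing event.
(f) Entailed — 'Priya closed the envelope' is causative; it entails the inchoative 'the envelope closed'.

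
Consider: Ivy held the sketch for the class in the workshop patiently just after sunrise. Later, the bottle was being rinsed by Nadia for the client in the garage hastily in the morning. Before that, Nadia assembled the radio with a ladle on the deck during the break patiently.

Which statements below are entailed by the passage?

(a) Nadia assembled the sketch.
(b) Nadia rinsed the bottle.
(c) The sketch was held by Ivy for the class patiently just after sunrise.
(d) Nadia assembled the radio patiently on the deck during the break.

(a) Not entailed — Nadia assembled the radio, not the sketch; the sketch belongs to the holding event.
(b) Entailed — 'rinse' is an activity; 'was rinsing' entails that some rinsing happened, so 'rinsed' holds.
(c) Entailed — every conjunct here is already in the original holding event.
(d) Entailed — the original entails any weakening of itself; this just drops 'with a ladle'.

(b), (c), (d)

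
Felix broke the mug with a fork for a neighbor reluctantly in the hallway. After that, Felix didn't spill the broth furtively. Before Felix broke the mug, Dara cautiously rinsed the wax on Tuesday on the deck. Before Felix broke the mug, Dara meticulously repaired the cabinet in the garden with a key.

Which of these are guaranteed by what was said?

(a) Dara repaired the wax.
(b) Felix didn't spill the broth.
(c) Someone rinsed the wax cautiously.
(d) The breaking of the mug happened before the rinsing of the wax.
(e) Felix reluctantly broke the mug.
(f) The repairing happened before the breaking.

(a) Not entailed — Dara repaired the cabinet, not the wax; the wax belongs to the rinsing event.
(b) Not entailed — dropping 'furtively' under negation is not valid — the original leaves open that Felix spilled the broth some other way.
(c) Entailed — the original entails any weakening of itself; this just drops 'on the deck', 'on Tuesday' and generalizes the agent.
(d) Not entailed — the narrative places the rinsing before the breaking, not after.
(e) Entailed — dropping 'in the hallway', 'for a neighbor', 'with a fork' leaves a sub-description the original still satisfies.
(f) Entailed — the narrative places the repairing before the breaking.

(c), (e), (f)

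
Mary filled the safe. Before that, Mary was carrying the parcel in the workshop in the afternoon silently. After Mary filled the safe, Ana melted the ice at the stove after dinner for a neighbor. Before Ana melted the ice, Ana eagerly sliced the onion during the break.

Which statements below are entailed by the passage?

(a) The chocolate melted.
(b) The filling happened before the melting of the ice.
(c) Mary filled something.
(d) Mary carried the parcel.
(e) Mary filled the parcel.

(a) Not entailed — the ice is what melted, not the chocolate.
(b) Entailed — the narrative places the filling before the melting.
(c) Entailed — the original entails any weakening of itself; this just generalizes the patient.
(d) Entailed — 'carry' is an activity; 'was carrying' entails that some carrying happened, so 'carried' holds.
(e) Not entailed — Mary filled the safe, not the parcel; the parcel belongs to the carrying event.

(b), (c), (d)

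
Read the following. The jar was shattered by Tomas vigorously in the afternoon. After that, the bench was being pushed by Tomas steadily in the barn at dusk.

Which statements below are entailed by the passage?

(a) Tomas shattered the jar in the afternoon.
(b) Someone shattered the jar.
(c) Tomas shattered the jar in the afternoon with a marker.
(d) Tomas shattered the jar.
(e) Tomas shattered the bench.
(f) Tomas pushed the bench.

(a), (b), (d), (f)

(a) Entailed — this follows by dropping conjuncts from the shattering event's description.
(b) Entailed — the original entails any weakening of itself; this just drops 'in the afternoon', 'vigorously' and generalizes the agent.
(c) Not entailed — 'with a marker' adds information not in the original event.
(d) Entailed — this follows by dropping conjuncts from the shattering event's description.
(e) Not entailed — Tomas shattered the jar, not the bench; the bench belongs to the pushing event.
(f) Entailed — 'push' is an activity; 'was pushing' entails that some pushing happened, so 'pushed' holds.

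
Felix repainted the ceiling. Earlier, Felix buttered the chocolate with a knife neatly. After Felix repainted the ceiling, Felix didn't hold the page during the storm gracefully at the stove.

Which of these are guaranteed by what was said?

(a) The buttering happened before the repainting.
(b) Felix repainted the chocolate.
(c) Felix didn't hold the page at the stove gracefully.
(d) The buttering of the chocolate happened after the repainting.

(a) Entailed — the narrative places the buttering before the repainting.
(b) Not entailed — Felix repainted the ceiling, not the chocolate; the chocolate belongs to the buttering event.
(c) Not entailed — dropping 'during the storm' under negation is not valid — the original leaves open that Felix held the page some other way.
(d) Not entailed — the narrative places the buttering before the repainting, not after.

(a)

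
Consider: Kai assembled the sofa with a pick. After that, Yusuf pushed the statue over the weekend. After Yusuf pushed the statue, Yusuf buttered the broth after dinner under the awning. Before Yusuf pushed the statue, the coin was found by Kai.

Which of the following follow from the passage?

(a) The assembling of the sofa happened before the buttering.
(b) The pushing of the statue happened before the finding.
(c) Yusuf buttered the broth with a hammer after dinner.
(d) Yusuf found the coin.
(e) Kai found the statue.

(a)

(a) Entailed — the narrative places the assembling before the buttering.
(b) Not entailed — the narrative places the finding before the pushing, not after.
(c) Not entailed — 'with a hammer' adds information not in the original event.
(d) Not entailed — the passage has Kai finding the coin, not Yusuf.
(e) Not entailed — Kai found the coin, not the statue; the statue belongs to the pushing event.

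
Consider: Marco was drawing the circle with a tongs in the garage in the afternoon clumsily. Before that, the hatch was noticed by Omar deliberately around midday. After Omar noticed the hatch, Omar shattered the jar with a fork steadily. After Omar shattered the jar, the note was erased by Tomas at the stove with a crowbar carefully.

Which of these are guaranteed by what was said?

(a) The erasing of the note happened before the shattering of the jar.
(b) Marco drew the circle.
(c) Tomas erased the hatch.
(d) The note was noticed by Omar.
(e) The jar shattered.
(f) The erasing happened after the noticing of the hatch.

(a) Not entailed — the narrative places the shattering before the erasing, not after.
(b) Not entailed — 'was drawing' is progressive on an accomplishment; it does not entail the completed 'drew'.
(c) Not entailed — Tomas erased the note, not the hatch; the hatch belongs to the noticing event.
(d) Not entailed — Omar noticed the hatch, not the note; the note belongs to the erasing event.
(e) Entailed — 'Omar shattered the jar' is causative; it entails the inchoative 'the jar shattered'.
(f) Entailed — the narrative places the noticing before the erasing.

(e), (f)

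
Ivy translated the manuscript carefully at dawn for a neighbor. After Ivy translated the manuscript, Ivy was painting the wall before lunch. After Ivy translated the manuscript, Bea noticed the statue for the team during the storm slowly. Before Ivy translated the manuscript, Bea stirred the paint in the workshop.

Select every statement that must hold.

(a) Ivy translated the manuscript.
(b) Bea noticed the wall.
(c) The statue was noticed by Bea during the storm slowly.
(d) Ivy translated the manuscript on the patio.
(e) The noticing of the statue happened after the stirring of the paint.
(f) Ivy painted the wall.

(a) Entailed — this follows by dropping conjuncts from the translating event's description.
(b) Not entailed — Bea noticed the statue, not the wall; the wall belongs to the painting event.
(c) Entailed — dropping 'for the team' leaves a sub-description the original still satisfies.
(d) Not entailed — 'on the patio' adds information not in the original event.
(e) Entailed — the narrative places the stirring before the noticing.
(f) Not entailed — 'was painting' is progressive on an accomplishment; it does not entail the completed 'painted'.

(a), (c), (e)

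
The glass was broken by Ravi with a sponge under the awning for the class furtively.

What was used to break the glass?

'with a sponge' marks the instrument of the breaking event.

a sponge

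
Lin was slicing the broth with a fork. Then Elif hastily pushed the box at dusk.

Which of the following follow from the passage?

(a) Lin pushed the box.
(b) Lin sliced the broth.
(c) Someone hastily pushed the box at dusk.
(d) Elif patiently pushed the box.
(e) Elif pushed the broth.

(a) Not entailed — the passage has Elif pushing the box, not Lin.
(b) Not entailed — 'was slicing' is progressive on an accomplishment; it does not entail the completed 'sliced'.
(c) Entailed — generalizing the agent leaves a sub-description the original still satisfies.
(d) Not entailed — 'patiently' adds a manner not in (and inconsistent with) the original.
(e) Not entailed — Elif pushed the box, not the broth; the broth belongs to the slicing event.

(c)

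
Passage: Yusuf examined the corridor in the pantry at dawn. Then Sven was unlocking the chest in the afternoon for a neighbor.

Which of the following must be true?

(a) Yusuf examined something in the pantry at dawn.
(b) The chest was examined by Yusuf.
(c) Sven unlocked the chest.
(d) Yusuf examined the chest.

(a)

(a) Entailed — the original entails any weakening of itself; this just generalizes the patient.
(b) Not entailed — Yusuf examined the corridor, not the chest; the chest belongs to the unlocking event.
(c) Not entailed — 'was unlocking' is progressive on an accomplishment; it does not entail the completed 'unlocked'.
(d) Not entailed — Yusuf examined the corridor, not the chest; the chest belongs to the unlocking event.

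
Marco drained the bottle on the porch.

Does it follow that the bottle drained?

'Marco drained the bottle' is the causative; it entails the inchoative 'the bottle drained'.

yes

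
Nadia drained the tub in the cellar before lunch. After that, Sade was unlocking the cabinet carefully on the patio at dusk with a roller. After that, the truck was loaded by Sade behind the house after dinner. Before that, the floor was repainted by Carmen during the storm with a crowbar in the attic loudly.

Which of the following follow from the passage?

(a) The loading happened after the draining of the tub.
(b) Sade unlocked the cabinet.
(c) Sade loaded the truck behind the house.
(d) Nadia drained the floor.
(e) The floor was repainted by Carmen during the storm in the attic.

(a), (c), (e)

(a) Entailed — the narrative places the draining before the loading.
(b) Not entailed — 'was unlocking' is progressive on an accomplishment; it does not entail the completed 'unlocked'.
(c) Entailed — dropping 'after dinner' leaves a sub-description the original still satisfies.
(d) Not entailed — Nadia drained the tub, not the floor; the floor belongs to the repainting event.
(e) Entailed — this follows by dropping conjuncts from the repainting event's description.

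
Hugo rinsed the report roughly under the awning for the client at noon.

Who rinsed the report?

Hugo

'Hugo' marks the agent of the rinsing event.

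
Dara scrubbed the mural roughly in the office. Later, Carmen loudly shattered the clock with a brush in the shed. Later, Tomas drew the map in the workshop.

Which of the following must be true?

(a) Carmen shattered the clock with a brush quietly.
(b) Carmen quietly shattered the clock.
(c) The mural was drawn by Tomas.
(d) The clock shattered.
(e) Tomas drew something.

(d), (e)

(a) Not entailed — 'quietly' adds a manner not in (and inconsistent with) the original.
(b) Not entailed — 'quietly' adds a manner not in (and inconsistent with) the original.
(c) Not entailed — Tomas drew the map, not the mural; the mural belongs to the scrubbing event.
(d) Entailed — 'Carmen shattered the clock' is causative; it entails the inchoative 'the clock shattered'.
(e) Entailed — this follows by dropping conjuncts from the drawing event's description.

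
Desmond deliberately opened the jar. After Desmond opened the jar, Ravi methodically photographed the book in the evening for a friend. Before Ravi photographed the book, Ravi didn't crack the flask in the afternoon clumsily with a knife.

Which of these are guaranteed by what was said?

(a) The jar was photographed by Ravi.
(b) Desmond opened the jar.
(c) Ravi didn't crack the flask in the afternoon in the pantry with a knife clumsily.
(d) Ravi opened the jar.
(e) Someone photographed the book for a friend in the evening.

(a) Not entailed — Ravi photographed the book, not the jar; the jar belongs to the opening event.
(b) Entailed — dropping 'deliberately' leaves a sub-description the original still satisfies.
(c) Entailed — under negation, adding a further restriction is entailed: if no such cracking event occurred, none occurred in the pantry either.
(d) Not entailed — the passage has Desmond opening the jar, not Ravi.
(e) Entailed — dropping 'methodically' and generalizing the agent leaves a sub-description the original still satisfies.

(b), (c), (e)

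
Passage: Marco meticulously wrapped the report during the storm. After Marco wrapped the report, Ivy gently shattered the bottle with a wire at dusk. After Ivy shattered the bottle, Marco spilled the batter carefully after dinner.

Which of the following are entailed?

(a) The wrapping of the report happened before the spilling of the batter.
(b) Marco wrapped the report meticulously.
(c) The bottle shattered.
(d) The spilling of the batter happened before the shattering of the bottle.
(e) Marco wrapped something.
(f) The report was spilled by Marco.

(a) Entailed — the narrative places the wrapping before the spilling.
(b) Entailed — dropping 'during the storm' leaves a sub-description the original still satisfies.
(c) Entailed — 'Ivy shattered the bottle' is causative; it entails the inchoative 'the bottle shattered'.
(d) Not entailed — the narrative places the shattering before the spilling, not after.
(e) Entailed — this follows by dropping conjuncts from the wrapping event's description.
(f) Not entailed — Marco spilled the batter, not the report; the report belongs to the wrapping event.

(a), (b), (c), (e)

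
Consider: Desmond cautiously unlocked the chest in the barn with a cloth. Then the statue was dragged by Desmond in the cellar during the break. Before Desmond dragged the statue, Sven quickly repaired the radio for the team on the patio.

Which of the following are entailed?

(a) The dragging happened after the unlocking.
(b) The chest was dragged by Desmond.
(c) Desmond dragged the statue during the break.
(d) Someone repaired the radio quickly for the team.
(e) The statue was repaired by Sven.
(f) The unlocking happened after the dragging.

(a) Entailed — the narrative places the unlocking before the dragging.
(b) Not entailed — Desmond dragged the statue, not the chest; the chest belongs to the unlocking event.
(c) Entailed — this follows by dropping conjuncts from the dragging event's description.
(d) Entailed — every conjunct here is already in the original repairing event.
(e) Not entailed — Sven repaired the radio, not the statue; the statue belongs to the dragging event.
(f) Not entailed — the narrative places the unlocking before the dragging, not after.

(a), (c), (d)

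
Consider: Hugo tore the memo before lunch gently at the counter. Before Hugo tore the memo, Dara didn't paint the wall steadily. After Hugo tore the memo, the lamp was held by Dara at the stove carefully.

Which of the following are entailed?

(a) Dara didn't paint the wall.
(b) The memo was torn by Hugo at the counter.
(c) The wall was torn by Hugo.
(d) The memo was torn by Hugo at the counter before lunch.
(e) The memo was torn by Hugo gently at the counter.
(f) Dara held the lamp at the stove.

(b), (d), (e), (f)

(a) Not entailed — dropping 'steadily' under negation is not valid — the original leaves open that Dara painted the wall some other way.
(b) Entailed — this follows by dropping conjuncts from the tearing event's description.
(c) Not entailed — Hugo tore the memo, not the wall; the wall belongs to the painting event.
(d) Entailed — the original entails any weakening of itself; this just drops 'gently'.
(e) Entailed — this follows by dropping conjuncts from the tearing event's description.
(f) Entailed — dropping 'carefully' leaves a sub-description the original still satisfies.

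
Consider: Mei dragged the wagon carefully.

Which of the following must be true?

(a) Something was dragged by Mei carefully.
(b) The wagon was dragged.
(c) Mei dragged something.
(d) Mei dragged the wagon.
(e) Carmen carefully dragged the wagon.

(a) Entailed — this follows by dropping conjuncts from the dragging event's description.
(b) Entailed — dropping 'carefully' and generalizing the agent leaves a sub-description the original still satisfies.
(c) Entailed — the original entails any weakening of itself; this just drops 'carefully' and generalizes the patient.
(d) Entailed — dropping 'carefully' leaves a sub-description the original still satisfies.
(e) Not entailed — the passage has Mei dragging the wagon, not Carmen.

(a), (b), (c), (d)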